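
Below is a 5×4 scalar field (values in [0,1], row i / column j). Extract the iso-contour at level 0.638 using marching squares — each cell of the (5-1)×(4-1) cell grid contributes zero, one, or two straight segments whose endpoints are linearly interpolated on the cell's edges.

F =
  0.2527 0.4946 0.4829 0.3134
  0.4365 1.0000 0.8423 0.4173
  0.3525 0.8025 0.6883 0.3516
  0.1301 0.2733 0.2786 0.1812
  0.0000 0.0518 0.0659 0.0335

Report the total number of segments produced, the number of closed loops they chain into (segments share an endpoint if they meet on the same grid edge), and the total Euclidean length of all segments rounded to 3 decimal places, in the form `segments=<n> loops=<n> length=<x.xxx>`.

segments=8 loops=1 length=6.499

cell (0,0): code 0100 → (0.284,1.000)–(1.000,0.358)
cell (0,1): code 1100 → (0.432,2.000)–(0.284,1.000)
cell (0,2): code 1000 → (1.000,2.481)–(0.432,2.000)
cell (1,0): code 0110 → (1.000,0.358)–(2.000,0.634)
cell (1,2): code 1001 → (2.000,2.149)–(1.000,2.481)
cell (2,0): code 0010 → (2.000,0.634)–(2.311,1.000)
cell (2,1): code 0011 → (2.311,1.000)–(2.123,2.000)
cell (2,2): code 0001 → (2.123,2.000)–(2.000,2.149)
total: 8 segments, chained into 1 closed loop(s), length Σ = 6.499291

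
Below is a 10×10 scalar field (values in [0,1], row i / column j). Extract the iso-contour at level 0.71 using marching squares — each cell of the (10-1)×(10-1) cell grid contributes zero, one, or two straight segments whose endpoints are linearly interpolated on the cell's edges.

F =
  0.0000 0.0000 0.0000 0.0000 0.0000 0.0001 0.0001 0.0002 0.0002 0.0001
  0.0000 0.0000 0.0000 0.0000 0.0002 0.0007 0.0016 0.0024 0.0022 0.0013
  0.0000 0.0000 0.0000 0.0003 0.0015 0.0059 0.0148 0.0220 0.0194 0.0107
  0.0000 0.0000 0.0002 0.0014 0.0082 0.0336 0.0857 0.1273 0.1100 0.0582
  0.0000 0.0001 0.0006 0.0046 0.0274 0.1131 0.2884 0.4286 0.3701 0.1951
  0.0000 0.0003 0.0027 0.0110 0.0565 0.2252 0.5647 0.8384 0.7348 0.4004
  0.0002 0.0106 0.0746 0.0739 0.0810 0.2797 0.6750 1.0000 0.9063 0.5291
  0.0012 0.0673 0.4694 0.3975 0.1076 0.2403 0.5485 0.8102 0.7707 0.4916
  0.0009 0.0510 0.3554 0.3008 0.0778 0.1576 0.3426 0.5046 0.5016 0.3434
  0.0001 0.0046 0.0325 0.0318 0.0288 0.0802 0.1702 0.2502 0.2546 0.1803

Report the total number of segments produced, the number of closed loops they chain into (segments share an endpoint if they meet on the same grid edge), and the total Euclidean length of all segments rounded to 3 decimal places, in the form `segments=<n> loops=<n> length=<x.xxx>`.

cell (4,6): code 0100 → (4.687,7.000)–(5.000,6.531)
cell (4,7): code 1100 → (4.932,8.000)–(4.687,7.000)
cell (4,8): code 1000 → (5.000,8.074)–(4.932,8.000)
cell (5,6): code 0110 → (5.000,6.531)–(6.000,6.108)
cell (5,8): code 1001 → (6.000,8.520)–(5.000,8.074)
cell (6,6): code 0110 → (6.000,6.108)–(7.000,6.617)
cell (6,8): code 1001 → (7.000,8.217)–(6.000,8.520)
cell (7,6): code 0010 → (7.000,6.617)–(7.328,7.000)
cell (7,7): code 0011 → (7.328,7.000)–(7.226,8.000)
cell (7,8): code 0001 → (7.226,8.000)–(7.000,8.217)
total: 10 segments, chained into 1 closed loop(s), length Σ = 7.865118

segments=10 loops=1 length=7.865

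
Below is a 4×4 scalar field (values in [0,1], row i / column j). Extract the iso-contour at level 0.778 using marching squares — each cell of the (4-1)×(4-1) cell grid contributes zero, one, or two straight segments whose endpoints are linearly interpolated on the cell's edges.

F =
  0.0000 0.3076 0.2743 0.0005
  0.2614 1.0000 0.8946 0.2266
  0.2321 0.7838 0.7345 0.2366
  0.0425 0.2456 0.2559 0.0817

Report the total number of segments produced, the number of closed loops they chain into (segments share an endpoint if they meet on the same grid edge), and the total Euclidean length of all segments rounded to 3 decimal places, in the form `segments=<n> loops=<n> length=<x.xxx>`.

cell (0,0): code 0100 → (0.679,1.000)–(1.000,0.699)
cell (0,1): code 1100 → (0.812,2.000)–(0.679,1.000)
cell (0,2): code 1000 → (1.000,2.175)–(0.812,2.000)
cell (1,0): code 0110 → (1.000,0.699)–(2.000,0.989)
cell (1,1): code 1011 → (2.000,1.118)–(1.728,2.000)
cell (1,2): code 0001 → (1.728,2.000)–(1.000,2.175)
cell (2,0): code 0010 → (2.000,0.989)–(2.011,1.000)
cell (2,1): code 0001 → (2.011,1.000)–(2.000,1.118)
total: 8 segments, chained into 1 closed loop(s), length Σ = 4.551328

segments=8 loops=1 length=4.551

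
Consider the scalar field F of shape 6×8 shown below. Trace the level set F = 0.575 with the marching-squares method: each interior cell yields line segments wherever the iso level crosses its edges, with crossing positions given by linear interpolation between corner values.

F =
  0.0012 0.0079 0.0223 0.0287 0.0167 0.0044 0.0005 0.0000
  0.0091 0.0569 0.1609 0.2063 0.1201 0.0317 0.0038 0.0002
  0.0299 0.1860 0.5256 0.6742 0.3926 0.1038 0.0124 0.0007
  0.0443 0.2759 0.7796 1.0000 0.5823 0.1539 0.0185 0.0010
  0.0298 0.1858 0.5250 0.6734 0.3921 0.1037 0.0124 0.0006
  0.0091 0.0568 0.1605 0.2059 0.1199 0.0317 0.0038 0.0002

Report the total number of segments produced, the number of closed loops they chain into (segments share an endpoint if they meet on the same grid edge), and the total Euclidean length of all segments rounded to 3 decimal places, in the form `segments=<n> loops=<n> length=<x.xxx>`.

segments=12 loops=1 length=7.197

cell (1,2): code 0100 → (1.788,3.000)–(2.000,2.332)
cell (1,3): code 1000 → (2.000,3.352)–(1.788,3.000)
cell (2,1): code 0100 → (2.194,2.000)–(3.000,1.594)
cell (2,2): code 1110 → (2.000,2.332)–(2.194,2.000)
cell (2,3): code 1101 → (2.962,4.000)–(2.000,3.352)
cell (2,4): code 1000 → (3.000,4.017)–(2.962,4.000)
cell (3,1): code 0010 → (3.000,1.594)–(3.804,2.000)
cell (3,2): code 0111 → (3.804,2.000)–(4.000,2.337)
cell (3,3): code 1011 → (4.000,3.350)–(3.038,4.000)
cell (3,4): code 0001 → (3.038,4.000)–(3.000,4.017)
cell (4,2): code 0010 → (4.000,2.337)–(4.210,3.000)
cell (4,3): code 0001 → (4.210,3.000)–(4.000,3.350)
total: 12 segments, chained into 1 closed loop(s), length Σ = 7.197423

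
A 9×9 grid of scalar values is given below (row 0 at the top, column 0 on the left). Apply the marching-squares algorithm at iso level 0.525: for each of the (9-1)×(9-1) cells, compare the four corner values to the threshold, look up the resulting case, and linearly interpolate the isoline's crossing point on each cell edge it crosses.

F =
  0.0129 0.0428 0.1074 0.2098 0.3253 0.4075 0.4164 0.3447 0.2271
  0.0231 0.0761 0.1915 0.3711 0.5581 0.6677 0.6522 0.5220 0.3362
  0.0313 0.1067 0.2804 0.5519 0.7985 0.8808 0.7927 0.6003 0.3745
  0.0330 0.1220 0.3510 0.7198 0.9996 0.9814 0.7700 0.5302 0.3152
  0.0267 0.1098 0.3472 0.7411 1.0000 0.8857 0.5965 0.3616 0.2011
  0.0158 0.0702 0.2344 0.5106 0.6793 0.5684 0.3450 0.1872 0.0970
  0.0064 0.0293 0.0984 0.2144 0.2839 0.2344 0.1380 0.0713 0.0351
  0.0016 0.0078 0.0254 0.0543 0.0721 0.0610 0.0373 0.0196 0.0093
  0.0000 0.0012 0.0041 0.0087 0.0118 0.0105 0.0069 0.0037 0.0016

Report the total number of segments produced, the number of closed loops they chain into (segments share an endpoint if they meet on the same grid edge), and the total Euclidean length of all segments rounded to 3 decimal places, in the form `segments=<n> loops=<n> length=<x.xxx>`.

segments=20 loops=1 length=15.163

cell (0,3): code 0100 → (0.858,4.000)–(1.000,3.823)
cell (0,4): code 1100 → (0.452,5.000)–(0.858,4.000)
cell (0,5): code 1100 → (0.461,6.000)–(0.452,5.000)
cell (0,6): code 1000 → (1.000,6.977)–(0.461,6.000)
cell (1,2): code 0100 → (1.851,3.000)–(2.000,2.901)
cell (1,3): code 1110 → (1.000,3.823)–(1.851,3.000)
cell (1,6): code 1101 → (1.038,7.000)–(1.000,6.977)
cell (1,7): code 1000 → (2.000,7.333)–(1.038,7.000)
cell (2,2): code 0110 → (2.000,2.901)–(3.000,2.472)
cell (2,7): code 1001 → (3.000,7.024)–(2.000,7.333)
cell (3,2): code 0110 → (3.000,2.472)–(4.000,2.451)
cell (3,6): code 1011 → (4.000,6.304)–(3.031,7.000)
cell (3,7): code 0001 → (3.031,7.000)–(3.000,7.024)
cell (4,2): code 0010 → (4.000,2.451)–(4.938,3.000)
cell (4,3): code 0111 → (4.938,3.000)–(5.000,3.085)
cell (4,5): code 1011 → (5.000,5.194)–(4.284,6.000)
cell (4,6): code 0001 → (4.284,6.000)–(4.000,6.304)
cell (5,3): code 0010 → (5.000,3.085)–(5.390,4.000)
cell (5,4): code 0011 → (5.390,4.000)–(5.130,5.000)
cell (5,5): code 0001 → (5.130,5.000)–(5.000,5.194)
total: 20 segments, chained into 1 closed loop(s), length Σ = 15.162749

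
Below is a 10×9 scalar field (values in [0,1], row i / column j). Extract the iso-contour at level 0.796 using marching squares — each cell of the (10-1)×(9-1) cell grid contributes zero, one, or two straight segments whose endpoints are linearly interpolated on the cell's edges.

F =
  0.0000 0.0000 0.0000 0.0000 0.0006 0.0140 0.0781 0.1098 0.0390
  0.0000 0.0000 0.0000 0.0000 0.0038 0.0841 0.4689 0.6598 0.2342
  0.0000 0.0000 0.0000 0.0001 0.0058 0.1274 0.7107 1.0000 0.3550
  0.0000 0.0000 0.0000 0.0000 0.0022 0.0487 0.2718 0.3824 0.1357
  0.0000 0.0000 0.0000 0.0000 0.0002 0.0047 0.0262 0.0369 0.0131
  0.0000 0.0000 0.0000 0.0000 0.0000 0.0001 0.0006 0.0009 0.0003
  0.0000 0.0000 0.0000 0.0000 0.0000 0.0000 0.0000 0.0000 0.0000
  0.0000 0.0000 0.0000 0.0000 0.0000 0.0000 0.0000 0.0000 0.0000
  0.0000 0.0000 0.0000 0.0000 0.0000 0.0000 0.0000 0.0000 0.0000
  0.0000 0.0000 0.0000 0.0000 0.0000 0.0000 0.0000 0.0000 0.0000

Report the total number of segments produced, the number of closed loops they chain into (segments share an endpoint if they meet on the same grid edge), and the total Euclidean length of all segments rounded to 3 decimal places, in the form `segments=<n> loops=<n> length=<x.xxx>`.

segments=4 loops=1 length=2.840

cell (1,6): code 0100 → (1.400,7.000)–(2.000,6.295)
cell (1,7): code 1000 → (2.000,7.316)–(1.400,7.000)
cell (2,6): code 0010 → (2.000,6.295)–(2.330,7.000)
cell (2,7): code 0001 → (2.330,7.000)–(2.000,7.316)
total: 4 segments, chained into 1 closed loop(s), length Σ = 2.839583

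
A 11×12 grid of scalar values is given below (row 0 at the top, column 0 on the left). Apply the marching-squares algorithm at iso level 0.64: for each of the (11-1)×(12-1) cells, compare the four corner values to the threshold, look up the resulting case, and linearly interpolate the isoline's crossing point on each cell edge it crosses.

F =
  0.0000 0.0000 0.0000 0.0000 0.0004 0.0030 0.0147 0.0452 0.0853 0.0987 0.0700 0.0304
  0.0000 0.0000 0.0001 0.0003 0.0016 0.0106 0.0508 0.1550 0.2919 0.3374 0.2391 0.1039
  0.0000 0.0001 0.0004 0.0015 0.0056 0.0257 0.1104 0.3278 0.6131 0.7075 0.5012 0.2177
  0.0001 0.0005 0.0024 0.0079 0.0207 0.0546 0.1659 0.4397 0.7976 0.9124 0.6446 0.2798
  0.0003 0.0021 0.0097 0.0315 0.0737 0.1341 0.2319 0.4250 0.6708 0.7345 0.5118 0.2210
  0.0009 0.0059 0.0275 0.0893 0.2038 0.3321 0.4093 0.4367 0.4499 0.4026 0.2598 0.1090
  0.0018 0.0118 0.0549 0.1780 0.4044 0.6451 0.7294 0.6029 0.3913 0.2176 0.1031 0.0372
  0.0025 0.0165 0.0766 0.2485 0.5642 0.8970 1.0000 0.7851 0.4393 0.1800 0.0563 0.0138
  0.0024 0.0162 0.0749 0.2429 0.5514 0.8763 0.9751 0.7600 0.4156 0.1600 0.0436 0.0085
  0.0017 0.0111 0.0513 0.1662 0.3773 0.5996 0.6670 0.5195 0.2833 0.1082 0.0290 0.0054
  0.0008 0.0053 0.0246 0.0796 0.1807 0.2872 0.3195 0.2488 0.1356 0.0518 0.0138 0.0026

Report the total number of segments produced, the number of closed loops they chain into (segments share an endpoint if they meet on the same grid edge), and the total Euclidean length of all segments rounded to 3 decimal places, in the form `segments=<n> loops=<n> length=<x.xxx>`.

cell (1,8): code 0100 → (1.818,9.000)–(2.000,8.285)
cell (1,9): code 1000 → (2.000,9.327)–(1.818,9.000)
cell (2,7): code 0100 → (2.146,8.000)–(3.000,7.560)
cell (2,8): code 1110 → (2.000,8.285)–(2.146,8.000)
cell (2,9): code 1101 → (2.968,10.000)–(2.000,9.327)
cell (2,10): code 1000 → (3.000,10.013)–(2.968,10.000)
cell (3,7): code 0110 → (3.000,7.560)–(4.000,7.875)
cell (3,9): code 1011 → (4.000,9.424)–(3.035,10.000)
cell (3,10): code 0001 → (3.035,10.000)–(3.000,10.013)
cell (4,7): code 0010 → (4.000,7.875)–(4.139,8.000)
cell (4,8): code 0011 → (4.139,8.000)–(4.285,9.000)
cell (4,9): code 0001 → (4.285,9.000)–(4.000,9.424)
cell (5,4): code 0100 → (5.984,5.000)–(6.000,4.979)
cell (5,5): code 1100 → (5.721,6.000)–(5.984,5.000)
cell (5,6): code 1000 → (6.000,6.707)–(5.721,6.000)
cell (6,4): code 0110 → (6.000,4.979)–(7.000,4.228)
cell (6,6): code 1101 → (6.204,7.000)–(6.000,6.707)
cell (6,7): code 1000 → (7.000,7.420)–(6.204,7.000)
cell (7,4): code 0110 → (7.000,4.228)–(8.000,4.273)
cell (7,7): code 1001 → (8.000,7.348)–(7.000,7.420)
cell (8,4): code 0010 → (8.000,4.273)–(8.854,5.000)
cell (8,5): code 0111 → (8.854,5.000)–(9.000,5.599)
cell (8,6): code 1011 → (9.000,6.183)–(8.499,7.000)
cell (8,7): code 0001 → (8.499,7.000)–(8.000,7.348)
cell (9,5): code 0010 → (9.000,5.599)–(9.078,6.000)
cell (9,6): code 0001 → (9.078,6.000)–(9.000,6.183)
total: 26 segments, chained into 2 closed loop(s), length Σ = 17.769665

segments=26 loops=2 length=17.770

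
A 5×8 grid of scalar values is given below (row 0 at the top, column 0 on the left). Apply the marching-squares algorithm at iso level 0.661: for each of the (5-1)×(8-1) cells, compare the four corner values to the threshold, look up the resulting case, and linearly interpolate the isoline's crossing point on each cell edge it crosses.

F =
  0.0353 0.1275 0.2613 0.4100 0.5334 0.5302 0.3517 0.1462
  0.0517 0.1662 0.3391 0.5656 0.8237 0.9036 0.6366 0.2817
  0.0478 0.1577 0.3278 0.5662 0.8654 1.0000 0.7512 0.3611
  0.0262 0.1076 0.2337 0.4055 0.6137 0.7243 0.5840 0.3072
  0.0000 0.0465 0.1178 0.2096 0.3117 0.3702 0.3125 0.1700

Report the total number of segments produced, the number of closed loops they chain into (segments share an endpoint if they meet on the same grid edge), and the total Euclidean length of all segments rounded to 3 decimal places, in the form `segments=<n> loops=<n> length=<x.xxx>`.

cell (0,3): code 0100 → (0.440,4.000)–(1.000,3.370)
cell (0,4): code 1100 → (0.350,5.000)–(0.440,4.000)
cell (0,5): code 1000 → (1.000,5.909)–(0.350,5.000)
cell (1,3): code 0110 → (1.000,3.370)–(2.000,3.317)
cell (1,5): code 1101 → (1.213,6.000)–(1.000,5.909)
cell (1,6): code 1000 → (2.000,6.231)–(1.213,6.000)
cell (2,3): code 0010 → (2.000,3.317)–(2.812,4.000)
cell (2,4): code 0111 → (2.812,4.000)–(3.000,4.428)
cell (2,5): code 1011 → (3.000,5.451)–(2.539,6.000)
cell (2,6): code 0001 → (2.539,6.000)–(2.000,6.231)
cell (3,4): code 0010 → (3.000,4.428)–(3.179,5.000)
cell (3,5): code 0001 → (3.179,5.000)–(3.000,5.451)
total: 12 segments, chained into 1 closed loop(s), length Σ = 8.934537

segments=12 loops=1 length=8.935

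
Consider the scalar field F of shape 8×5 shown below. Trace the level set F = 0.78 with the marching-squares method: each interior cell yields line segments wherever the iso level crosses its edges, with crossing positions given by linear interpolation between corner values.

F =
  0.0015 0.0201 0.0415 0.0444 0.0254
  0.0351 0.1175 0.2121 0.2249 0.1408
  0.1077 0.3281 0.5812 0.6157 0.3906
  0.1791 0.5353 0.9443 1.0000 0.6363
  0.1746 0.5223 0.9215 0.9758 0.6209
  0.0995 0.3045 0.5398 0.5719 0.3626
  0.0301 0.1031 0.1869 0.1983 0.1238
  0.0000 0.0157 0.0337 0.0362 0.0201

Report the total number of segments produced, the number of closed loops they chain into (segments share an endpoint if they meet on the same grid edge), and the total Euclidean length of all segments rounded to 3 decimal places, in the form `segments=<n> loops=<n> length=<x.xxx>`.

cell (2,1): code 0100 → (2.548,2.000)–(3.000,1.598)
cell (2,2): code 1100 → (2.428,3.000)–(2.548,2.000)
cell (2,3): code 1000 → (3.000,3.605)–(2.428,3.000)
cell (3,1): code 0110 → (3.000,1.598)–(4.000,1.646)
cell (3,3): code 1001 → (4.000,3.552)–(3.000,3.605)
cell (4,1): code 0010 → (4.000,1.646)–(4.371,2.000)
cell (4,2): code 0011 → (4.371,2.000)–(4.485,3.000)
cell (4,3): code 0001 → (4.485,3.000)–(4.000,3.552)
total: 8 segments, chained into 1 closed loop(s), length Σ = 6.701430

segments=8 loops=1 length=6.701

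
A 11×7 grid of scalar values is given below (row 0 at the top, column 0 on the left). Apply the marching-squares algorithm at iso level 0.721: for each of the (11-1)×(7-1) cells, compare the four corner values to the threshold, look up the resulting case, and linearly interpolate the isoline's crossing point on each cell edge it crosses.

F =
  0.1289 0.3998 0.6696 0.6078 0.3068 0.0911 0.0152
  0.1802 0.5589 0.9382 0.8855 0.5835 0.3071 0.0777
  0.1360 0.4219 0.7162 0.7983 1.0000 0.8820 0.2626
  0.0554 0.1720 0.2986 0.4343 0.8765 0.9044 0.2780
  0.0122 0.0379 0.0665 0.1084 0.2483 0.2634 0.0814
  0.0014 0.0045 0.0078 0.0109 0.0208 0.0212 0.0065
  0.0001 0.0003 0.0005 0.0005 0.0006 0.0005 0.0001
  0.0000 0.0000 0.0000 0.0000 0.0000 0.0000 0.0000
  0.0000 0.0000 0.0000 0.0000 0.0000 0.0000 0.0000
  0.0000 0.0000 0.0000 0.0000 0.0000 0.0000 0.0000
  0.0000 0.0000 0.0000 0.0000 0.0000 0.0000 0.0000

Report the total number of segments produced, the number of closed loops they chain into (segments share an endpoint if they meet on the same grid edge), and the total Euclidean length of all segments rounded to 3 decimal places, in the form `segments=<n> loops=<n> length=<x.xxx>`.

segments=14 loops=1 length=10.858

cell (0,1): code 0100 → (0.191,2.000)–(1.000,1.427)
cell (0,2): code 1100 → (0.408,3.000)–(0.191,2.000)
cell (0,3): code 1000 → (1.000,3.545)–(0.408,3.000)
cell (1,1): code 0010 → (1.000,1.427)–(1.978,2.000)
cell (1,2): code 0111 → (1.978,2.000)–(2.000,2.058)
cell (1,3): code 1101 → (1.330,4.000)–(1.000,3.545)
cell (1,4): code 1100 → (1.720,5.000)–(1.330,4.000)
cell (1,5): code 1000 → (2.000,5.260)–(1.720,5.000)
cell (2,2): code 0010 → (2.000,2.058)–(2.212,3.000)
cell (2,3): code 0111 → (2.212,3.000)–(3.000,3.648)
cell (2,5): code 1001 → (3.000,5.293)–(2.000,5.260)
cell (3,3): code 0010 → (3.000,3.648)–(3.248,4.000)
cell (3,4): code 0011 → (3.248,4.000)–(3.286,5.000)
cell (3,5): code 0001 → (3.286,5.000)–(3.000,5.293)
total: 14 segments, chained into 1 closed loop(s), length Σ = 10.858496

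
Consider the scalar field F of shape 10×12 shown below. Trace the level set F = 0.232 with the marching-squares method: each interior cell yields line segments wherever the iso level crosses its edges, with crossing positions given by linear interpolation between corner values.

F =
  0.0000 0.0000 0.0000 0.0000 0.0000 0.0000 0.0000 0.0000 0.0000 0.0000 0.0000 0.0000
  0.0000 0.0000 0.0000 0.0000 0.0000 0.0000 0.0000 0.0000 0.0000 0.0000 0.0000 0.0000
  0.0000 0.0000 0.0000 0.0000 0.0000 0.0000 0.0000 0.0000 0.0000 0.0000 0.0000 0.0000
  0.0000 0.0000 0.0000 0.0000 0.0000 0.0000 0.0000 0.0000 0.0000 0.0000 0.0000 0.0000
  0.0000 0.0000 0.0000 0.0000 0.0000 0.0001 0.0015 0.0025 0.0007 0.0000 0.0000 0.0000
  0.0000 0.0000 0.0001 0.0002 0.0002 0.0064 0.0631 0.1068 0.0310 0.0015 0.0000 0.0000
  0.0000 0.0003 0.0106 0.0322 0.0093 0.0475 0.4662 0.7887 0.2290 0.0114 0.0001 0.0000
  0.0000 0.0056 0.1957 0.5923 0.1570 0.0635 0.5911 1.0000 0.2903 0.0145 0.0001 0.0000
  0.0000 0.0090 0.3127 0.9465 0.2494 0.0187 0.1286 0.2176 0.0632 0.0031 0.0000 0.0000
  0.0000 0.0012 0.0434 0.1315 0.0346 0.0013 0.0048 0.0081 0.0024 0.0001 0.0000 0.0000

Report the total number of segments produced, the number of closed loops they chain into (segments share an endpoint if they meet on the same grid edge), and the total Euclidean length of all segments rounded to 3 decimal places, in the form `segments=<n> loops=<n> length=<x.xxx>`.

cell (5,5): code 0100 → (5.419,6.000)–(6.000,5.441)
cell (5,6): code 1100 → (5.184,7.000)–(5.419,6.000)
cell (5,7): code 1000 → (6.000,7.995)–(5.184,7.000)
cell (6,2): code 0100 → (6.357,3.000)–(7.000,2.092)
cell (6,3): code 1000 → (7.000,3.828)–(6.357,3.000)
cell (6,5): code 0110 → (6.000,5.441)–(7.000,5.319)
cell (6,7): code 1101 → (6.049,8.000)–(6.000,7.995)
cell (6,8): code 1000 → (7.000,8.211)–(6.049,8.000)
cell (7,1): code 0100 → (7.310,2.000)–(8.000,1.734)
cell (7,2): code 1110 → (7.000,2.092)–(7.310,2.000)
cell (7,3): code 1101 → (7.812,4.000)–(7.000,3.828)
cell (7,4): code 1000 → (8.000,4.075)–(7.812,4.000)
cell (7,5): code 0010 → (7.000,5.319)–(7.776,6.000)
cell (7,6): code 0011 → (7.776,6.000)–(7.982,7.000)
cell (7,7): code 0011 → (7.982,7.000)–(7.257,8.000)
cell (7,8): code 0001 → (7.257,8.000)–(7.000,8.211)
cell (8,1): code 0010 → (8.000,1.734)–(8.300,2.000)
cell (8,2): code 0011 → (8.300,2.000)–(8.877,3.000)
cell (8,3): code 0011 → (8.877,3.000)–(8.081,4.000)
cell (8,4): code 0001 → (8.081,4.000)–(8.000,4.075)
total: 20 segments, chained into 2 closed loop(s), length Σ = 15.972792

segments=20 loops=2 length=15.973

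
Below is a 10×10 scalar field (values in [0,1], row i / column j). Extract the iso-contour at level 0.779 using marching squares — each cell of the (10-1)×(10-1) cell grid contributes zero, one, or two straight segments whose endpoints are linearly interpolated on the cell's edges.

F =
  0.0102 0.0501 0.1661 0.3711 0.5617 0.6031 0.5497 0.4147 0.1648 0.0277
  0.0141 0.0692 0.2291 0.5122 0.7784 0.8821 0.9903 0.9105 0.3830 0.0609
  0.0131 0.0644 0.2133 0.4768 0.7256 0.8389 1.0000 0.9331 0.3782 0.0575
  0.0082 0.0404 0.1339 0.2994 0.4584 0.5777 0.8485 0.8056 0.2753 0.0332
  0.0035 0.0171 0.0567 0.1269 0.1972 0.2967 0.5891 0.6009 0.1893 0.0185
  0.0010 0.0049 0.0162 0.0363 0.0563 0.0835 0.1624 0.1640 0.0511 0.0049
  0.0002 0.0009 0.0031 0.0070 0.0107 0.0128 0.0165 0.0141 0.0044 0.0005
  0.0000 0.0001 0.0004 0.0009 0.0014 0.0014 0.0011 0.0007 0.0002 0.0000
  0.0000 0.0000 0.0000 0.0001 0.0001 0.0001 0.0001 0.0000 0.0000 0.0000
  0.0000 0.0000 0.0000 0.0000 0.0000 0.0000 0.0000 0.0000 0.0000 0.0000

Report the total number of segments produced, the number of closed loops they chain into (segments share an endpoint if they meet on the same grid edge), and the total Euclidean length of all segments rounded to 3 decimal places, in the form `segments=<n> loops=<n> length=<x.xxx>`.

cell (0,4): code 0100 → (0.630,5.000)–(1.000,4.006)
cell (0,5): code 1100 → (0.520,6.000)–(0.630,5.000)
cell (0,6): code 1100 → (0.735,7.000)–(0.520,6.000)
cell (0,7): code 1000 → (1.000,7.249)–(0.735,7.000)
cell (1,4): code 0110 → (1.000,4.006)–(2.000,4.471)
cell (1,7): code 1001 → (2.000,7.278)–(1.000,7.249)
cell (2,4): code 0010 → (2.000,4.471)–(2.229,5.000)
cell (2,5): code 0111 → (2.229,5.000)–(3.000,5.743)
cell (2,7): code 1001 → (3.000,7.050)–(2.000,7.278)
cell (3,5): code 0010 → (3.000,5.743)–(3.268,6.000)
cell (3,6): code 0011 → (3.268,6.000)–(3.130,7.000)
cell (3,7): code 0001 → (3.130,7.000)–(3.000,7.050)
total: 12 segments, chained into 1 closed loop(s), length Σ = 9.749239

segments=12 loops=1 length=9.749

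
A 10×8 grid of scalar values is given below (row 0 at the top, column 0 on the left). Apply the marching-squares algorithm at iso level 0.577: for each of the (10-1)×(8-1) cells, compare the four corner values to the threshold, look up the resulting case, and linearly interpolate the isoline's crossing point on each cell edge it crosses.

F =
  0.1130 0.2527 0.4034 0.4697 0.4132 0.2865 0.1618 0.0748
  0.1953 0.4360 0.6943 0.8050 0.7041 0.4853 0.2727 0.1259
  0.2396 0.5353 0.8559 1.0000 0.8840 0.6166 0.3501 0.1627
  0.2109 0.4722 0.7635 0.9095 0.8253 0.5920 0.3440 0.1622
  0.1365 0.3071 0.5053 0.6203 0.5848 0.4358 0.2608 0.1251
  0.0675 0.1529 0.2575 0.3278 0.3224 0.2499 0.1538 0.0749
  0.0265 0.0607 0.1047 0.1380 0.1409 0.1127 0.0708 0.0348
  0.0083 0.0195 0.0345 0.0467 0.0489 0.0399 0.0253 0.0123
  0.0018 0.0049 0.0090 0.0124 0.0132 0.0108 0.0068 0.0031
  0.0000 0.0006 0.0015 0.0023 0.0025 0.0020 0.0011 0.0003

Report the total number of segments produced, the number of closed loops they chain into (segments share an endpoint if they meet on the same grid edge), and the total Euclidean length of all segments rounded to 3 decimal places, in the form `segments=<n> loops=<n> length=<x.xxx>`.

segments=16 loops=1 length=12.207

cell (0,1): code 0100 → (0.597,2.000)–(1.000,1.546)
cell (0,2): code 1100 → (0.320,3.000)–(0.597,2.000)
cell (0,3): code 1100 → (0.563,4.000)–(0.320,3.000)
cell (0,4): code 1000 → (1.000,4.581)–(0.563,4.000)
cell (1,1): code 0110 → (1.000,1.546)–(2.000,1.130)
cell (1,4): code 1101 → (1.698,5.000)–(1.000,4.581)
cell (1,5): code 1000 → (2.000,5.149)–(1.698,5.000)
cell (2,1): code 0110 → (2.000,1.130)–(3.000,1.360)
cell (2,5): code 1001 → (3.000,5.060)–(2.000,5.149)
cell (3,1): code 0010 → (3.000,1.360)–(3.722,2.000)
cell (3,2): code 0111 → (3.722,2.000)–(4.000,2.623)
cell (3,4): code 1011 → (4.000,4.052)–(3.096,5.000)
cell (3,5): code 0001 → (3.096,5.000)–(3.000,5.060)
cell (4,2): code 0010 → (4.000,2.623)–(4.148,3.000)
cell (4,3): code 0011 → (4.148,3.000)–(4.030,4.000)
cell (4,4): code 0001 → (4.030,4.000)–(4.000,4.052)
total: 16 segments, chained into 1 closed loop(s), length Σ = 12.207154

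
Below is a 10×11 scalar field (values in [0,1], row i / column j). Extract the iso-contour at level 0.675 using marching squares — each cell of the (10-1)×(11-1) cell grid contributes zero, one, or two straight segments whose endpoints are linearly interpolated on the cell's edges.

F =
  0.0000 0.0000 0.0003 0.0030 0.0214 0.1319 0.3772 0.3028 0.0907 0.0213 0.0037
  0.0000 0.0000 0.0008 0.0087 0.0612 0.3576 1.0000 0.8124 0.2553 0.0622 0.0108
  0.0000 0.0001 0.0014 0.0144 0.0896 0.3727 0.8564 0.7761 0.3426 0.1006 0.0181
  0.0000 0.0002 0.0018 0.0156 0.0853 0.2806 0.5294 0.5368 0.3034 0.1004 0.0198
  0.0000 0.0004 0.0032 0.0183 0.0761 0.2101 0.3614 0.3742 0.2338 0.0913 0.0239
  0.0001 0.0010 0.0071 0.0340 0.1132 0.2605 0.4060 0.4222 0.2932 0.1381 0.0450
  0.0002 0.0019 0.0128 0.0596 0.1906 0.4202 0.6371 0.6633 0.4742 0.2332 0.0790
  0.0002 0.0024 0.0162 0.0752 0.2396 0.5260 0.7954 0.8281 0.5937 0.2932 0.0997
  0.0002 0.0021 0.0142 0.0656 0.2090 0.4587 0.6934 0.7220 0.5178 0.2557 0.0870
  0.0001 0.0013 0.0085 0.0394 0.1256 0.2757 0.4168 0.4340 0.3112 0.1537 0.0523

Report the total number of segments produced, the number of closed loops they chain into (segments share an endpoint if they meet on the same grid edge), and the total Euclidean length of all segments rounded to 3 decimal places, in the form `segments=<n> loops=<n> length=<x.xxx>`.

cell (0,5): code 0100 → (0.478,6.000)–(1.000,5.494)
cell (0,6): code 1100 → (0.730,7.000)–(0.478,6.000)
cell (0,7): code 1000 → (1.000,7.247)–(0.730,7.000)
cell (1,5): code 0110 → (1.000,5.494)–(2.000,5.625)
cell (1,7): code 1001 → (2.000,7.233)–(1.000,7.247)
cell (2,5): code 0010 → (2.000,5.625)–(2.555,6.000)
cell (2,6): code 0011 → (2.555,6.000)–(2.422,7.000)
cell (2,7): code 0001 → (2.422,7.000)–(2.000,7.233)
cell (6,5): code 0100 → (6.239,6.000)–(7.000,5.553)
cell (6,6): code 1100 → (6.071,7.000)–(6.239,6.000)
cell (6,7): code 1000 → (7.000,7.653)–(6.071,7.000)
cell (7,5): code 0110 → (7.000,5.553)–(8.000,5.922)
cell (7,7): code 1001 → (8.000,7.230)–(7.000,7.653)
cell (8,5): code 0010 → (8.000,5.922)–(8.067,6.000)
cell (8,6): code 0011 → (8.067,6.000)–(8.163,7.000)
cell (8,7): code 0001 → (8.163,7.000)–(8.000,7.230)
total: 16 segments, chained into 2 closed loop(s), length Σ = 12.866103

segments=16 loops=2 length=12.866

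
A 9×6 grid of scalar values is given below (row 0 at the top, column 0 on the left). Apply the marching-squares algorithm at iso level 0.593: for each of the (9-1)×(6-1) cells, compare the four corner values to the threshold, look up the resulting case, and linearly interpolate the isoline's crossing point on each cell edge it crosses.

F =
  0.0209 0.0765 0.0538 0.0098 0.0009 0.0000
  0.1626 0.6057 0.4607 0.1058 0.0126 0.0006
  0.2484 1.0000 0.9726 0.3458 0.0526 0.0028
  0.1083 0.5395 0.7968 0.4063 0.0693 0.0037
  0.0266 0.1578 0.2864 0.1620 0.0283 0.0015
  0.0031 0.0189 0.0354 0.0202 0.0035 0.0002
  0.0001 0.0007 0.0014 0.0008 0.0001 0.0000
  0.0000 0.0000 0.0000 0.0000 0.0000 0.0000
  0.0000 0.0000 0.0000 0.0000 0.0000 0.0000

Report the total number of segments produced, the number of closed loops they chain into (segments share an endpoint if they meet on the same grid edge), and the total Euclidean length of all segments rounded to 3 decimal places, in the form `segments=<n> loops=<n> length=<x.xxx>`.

cell (0,0): code 0100 → (0.976,1.000)–(1.000,0.971)
cell (0,1): code 1000 → (1.000,1.088)–(0.976,1.000)
cell (1,0): code 0110 → (1.000,0.971)–(2.000,0.458)
cell (1,1): code 1101 → (1.258,2.000)–(1.000,1.088)
cell (1,2): code 1000 → (2.000,2.606)–(1.258,2.000)
cell (2,0): code 0010 → (2.000,0.458)–(2.884,1.000)
cell (2,1): code 0111 → (2.884,1.000)–(3.000,1.208)
cell (2,2): code 1001 → (3.000,2.522)–(2.000,2.606)
cell (3,1): code 0010 → (3.000,1.208)–(3.399,2.000)
cell (3,2): code 0001 → (3.399,2.000)–(3.000,2.522)
total: 10 segments, chained into 1 closed loop(s), length Σ = 6.980127

segments=10 loops=1 length=6.980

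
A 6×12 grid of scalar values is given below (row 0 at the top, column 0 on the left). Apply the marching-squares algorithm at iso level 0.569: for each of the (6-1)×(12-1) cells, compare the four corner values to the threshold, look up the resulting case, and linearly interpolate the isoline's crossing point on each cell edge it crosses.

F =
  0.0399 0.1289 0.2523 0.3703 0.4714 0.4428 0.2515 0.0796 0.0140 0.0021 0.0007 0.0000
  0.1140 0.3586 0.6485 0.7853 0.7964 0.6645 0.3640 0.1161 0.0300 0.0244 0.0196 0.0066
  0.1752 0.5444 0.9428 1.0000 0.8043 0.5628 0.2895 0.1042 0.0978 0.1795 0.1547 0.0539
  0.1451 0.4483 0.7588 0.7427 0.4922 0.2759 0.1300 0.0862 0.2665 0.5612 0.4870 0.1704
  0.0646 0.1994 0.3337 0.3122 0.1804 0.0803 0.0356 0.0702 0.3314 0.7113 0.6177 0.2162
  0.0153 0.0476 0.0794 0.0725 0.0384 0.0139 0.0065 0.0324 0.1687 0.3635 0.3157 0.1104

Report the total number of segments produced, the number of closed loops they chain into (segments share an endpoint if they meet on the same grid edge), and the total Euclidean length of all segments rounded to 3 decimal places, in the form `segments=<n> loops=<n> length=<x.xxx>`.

cell (0,1): code 0100 → (0.799,2.000)–(1.000,1.726)
cell (0,2): code 1100 → (0.479,3.000)–(0.799,2.000)
cell (0,3): code 1100 → (0.300,4.000)–(0.479,3.000)
cell (0,4): code 1100 → (0.569,5.000)–(0.300,4.000)
cell (0,5): code 1000 → (1.000,5.318)–(0.569,5.000)
cell (1,1): code 0110 → (1.000,1.726)–(2.000,1.062)
cell (1,4): code 1011 → (2.000,4.974)–(1.939,5.000)
cell (1,5): code 0001 → (1.939,5.000)–(1.000,5.318)
cell (2,1): code 0110 → (2.000,1.062)–(3.000,1.389)
cell (2,3): code 1011 → (3.000,3.693)–(2.754,4.000)
cell (2,4): code 0001 → (2.754,4.000)–(2.000,4.974)
cell (3,1): code 0010 → (3.000,1.389)–(3.446,2.000)
cell (3,2): code 0011 → (3.446,2.000)–(3.403,3.000)
cell (3,3): code 0001 → (3.403,3.000)–(3.000,3.693)
cell (3,8): code 0100 → (3.052,9.000)–(4.000,8.625)
cell (3,9): code 1100 → (3.627,10.000)–(3.052,9.000)
cell (3,10): code 1000 → (4.000,10.121)–(3.627,10.000)
cell (4,8): code 0010 → (4.000,8.625)–(4.409,9.000)
cell (4,9): code 0011 → (4.409,9.000)–(4.161,10.000)
cell (4,10): code 0001 → (4.161,10.000)–(4.000,10.121)
total: 20 segments, chained into 2 closed loop(s), length Σ = 15.823495

segments=20 loops=2 length=15.823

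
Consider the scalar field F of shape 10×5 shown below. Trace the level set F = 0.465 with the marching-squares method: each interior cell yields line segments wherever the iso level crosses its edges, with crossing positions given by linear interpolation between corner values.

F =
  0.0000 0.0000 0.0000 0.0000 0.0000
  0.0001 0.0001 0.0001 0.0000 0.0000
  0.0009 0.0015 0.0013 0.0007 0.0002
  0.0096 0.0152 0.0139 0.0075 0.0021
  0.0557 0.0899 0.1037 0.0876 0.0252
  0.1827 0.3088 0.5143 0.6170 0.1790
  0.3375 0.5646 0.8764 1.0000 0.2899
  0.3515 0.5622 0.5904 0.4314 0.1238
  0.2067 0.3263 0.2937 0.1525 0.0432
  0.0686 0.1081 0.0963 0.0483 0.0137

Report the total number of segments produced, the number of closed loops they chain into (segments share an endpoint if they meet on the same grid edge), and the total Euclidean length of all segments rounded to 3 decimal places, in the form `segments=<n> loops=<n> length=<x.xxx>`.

cell (4,1): code 0100 → (4.880,2.000)–(5.000,1.760)
cell (4,2): code 1100 → (4.713,3.000)–(4.880,2.000)
cell (4,3): code 1000 → (5.000,3.347)–(4.713,3.000)
cell (5,0): code 0100 → (5.611,1.000)–(6.000,0.561)
cell (5,1): code 1110 → (5.000,1.760)–(5.611,1.000)
cell (5,3): code 1001 → (6.000,3.753)–(5.000,3.347)
cell (6,0): code 0110 → (6.000,0.561)–(7.000,0.539)
cell (6,2): code 1011 → (7.000,2.789)–(6.941,3.000)
cell (6,3): code 0001 → (6.941,3.000)–(6.000,3.753)
cell (7,0): code 0010 → (7.000,0.539)–(7.412,1.000)
cell (7,1): code 0011 → (7.412,1.000)–(7.423,2.000)
cell (7,2): code 0001 → (7.423,2.000)–(7.000,2.789)
total: 12 segments, chained into 1 closed loop(s), length Σ = 9.311881

segments=12 loops=1 length=9.312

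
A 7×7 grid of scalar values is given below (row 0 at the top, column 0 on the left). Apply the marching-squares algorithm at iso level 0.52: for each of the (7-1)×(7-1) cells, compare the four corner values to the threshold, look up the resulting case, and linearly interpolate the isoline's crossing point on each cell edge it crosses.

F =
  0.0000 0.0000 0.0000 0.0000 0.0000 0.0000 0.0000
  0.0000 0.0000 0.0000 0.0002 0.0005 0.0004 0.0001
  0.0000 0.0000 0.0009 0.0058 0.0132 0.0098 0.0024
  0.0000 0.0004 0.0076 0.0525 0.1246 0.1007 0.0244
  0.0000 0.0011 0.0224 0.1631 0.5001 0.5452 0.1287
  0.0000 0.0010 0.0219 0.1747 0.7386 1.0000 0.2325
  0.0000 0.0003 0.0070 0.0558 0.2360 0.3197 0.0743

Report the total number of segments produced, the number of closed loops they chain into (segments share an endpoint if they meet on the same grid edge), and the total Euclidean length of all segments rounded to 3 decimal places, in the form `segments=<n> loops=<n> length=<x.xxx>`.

cell (3,4): code 0100 → (3.943,5.000)–(4.000,4.441)
cell (3,5): code 1000 → (4.000,5.061)–(3.943,5.000)
cell (4,3): code 0100 → (4.083,4.000)–(5.000,3.612)
cell (4,4): code 1110 → (4.000,4.441)–(4.083,4.000)
cell (4,5): code 1001 → (5.000,5.625)–(4.000,5.061)
cell (5,3): code 0010 → (5.000,3.612)–(5.435,4.000)
cell (5,4): code 0011 → (5.435,4.000)–(5.706,5.000)
cell (5,5): code 0001 → (5.706,5.000)–(5.000,5.625)
total: 8 segments, chained into 1 closed loop(s), length Σ = 5.798747

segments=8 loops=1 length=5.799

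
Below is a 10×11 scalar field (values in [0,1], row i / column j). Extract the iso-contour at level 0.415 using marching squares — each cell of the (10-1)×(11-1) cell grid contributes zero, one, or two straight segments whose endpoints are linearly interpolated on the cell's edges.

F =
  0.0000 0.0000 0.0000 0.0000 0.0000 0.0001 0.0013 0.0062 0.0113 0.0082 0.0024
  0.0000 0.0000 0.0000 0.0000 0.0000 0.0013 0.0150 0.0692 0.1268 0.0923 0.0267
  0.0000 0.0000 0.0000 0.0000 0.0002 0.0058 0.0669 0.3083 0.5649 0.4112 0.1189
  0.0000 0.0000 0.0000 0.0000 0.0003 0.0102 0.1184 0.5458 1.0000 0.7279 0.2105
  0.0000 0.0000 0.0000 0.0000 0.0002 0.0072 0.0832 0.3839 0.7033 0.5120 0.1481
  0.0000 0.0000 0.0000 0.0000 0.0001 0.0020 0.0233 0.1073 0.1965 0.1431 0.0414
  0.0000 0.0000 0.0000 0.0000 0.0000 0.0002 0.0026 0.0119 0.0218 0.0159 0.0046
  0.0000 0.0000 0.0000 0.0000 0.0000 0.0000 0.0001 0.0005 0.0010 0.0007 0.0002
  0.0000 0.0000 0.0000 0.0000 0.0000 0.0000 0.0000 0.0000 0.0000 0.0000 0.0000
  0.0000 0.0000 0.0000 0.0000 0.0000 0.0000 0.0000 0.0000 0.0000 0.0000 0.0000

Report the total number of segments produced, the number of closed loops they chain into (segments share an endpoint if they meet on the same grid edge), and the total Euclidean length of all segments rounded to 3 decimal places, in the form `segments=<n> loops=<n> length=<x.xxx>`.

segments=12 loops=1 length=8.761

cell (1,7): code 0100 → (1.658,8.000)–(2.000,7.416)
cell (1,8): code 1000 → (2.000,8.975)–(1.658,8.000)
cell (2,6): code 0100 → (2.449,7.000)–(3.000,6.694)
cell (2,7): code 1110 → (2.000,7.416)–(2.449,7.000)
cell (2,8): code 1101 → (2.012,9.000)–(2.000,8.975)
cell (2,9): code 1000 → (3.000,9.605)–(2.012,9.000)
cell (3,6): code 0010 → (3.000,6.694)–(3.808,7.000)
cell (3,7): code 0111 → (3.808,7.000)–(4.000,7.097)
cell (3,9): code 1001 → (4.000,9.267)–(3.000,9.605)
cell (4,7): code 0010 → (4.000,7.097)–(4.569,8.000)
cell (4,8): code 0011 → (4.569,8.000)–(4.263,9.000)
cell (4,9): code 0001 → (4.263,9.000)–(4.000,9.267)
total: 12 segments, chained into 1 closed loop(s), length Σ = 8.760689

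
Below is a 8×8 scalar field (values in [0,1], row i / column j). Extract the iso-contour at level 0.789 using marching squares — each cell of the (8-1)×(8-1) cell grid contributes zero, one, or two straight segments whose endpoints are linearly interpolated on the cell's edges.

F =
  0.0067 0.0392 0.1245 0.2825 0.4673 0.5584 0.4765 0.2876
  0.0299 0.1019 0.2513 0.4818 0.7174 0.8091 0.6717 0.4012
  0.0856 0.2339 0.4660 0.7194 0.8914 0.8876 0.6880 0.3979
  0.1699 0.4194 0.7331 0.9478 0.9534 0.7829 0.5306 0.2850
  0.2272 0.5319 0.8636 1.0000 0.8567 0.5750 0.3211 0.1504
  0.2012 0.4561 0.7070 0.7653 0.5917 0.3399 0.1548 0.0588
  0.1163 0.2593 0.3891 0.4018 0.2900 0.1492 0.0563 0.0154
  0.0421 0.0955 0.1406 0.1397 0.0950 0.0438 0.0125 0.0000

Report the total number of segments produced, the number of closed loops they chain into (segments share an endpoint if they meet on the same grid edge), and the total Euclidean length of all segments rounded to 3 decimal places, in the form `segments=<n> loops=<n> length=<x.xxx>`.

segments=16 loops=1 length=11.335

cell (0,4): code 0100 → (0.920,5.000)–(1.000,4.781)
cell (0,5): code 1000 → (1.000,5.146)–(0.920,5.000)
cell (1,3): code 0100 → (1.411,4.000)–(2.000,3.405)
cell (1,4): code 1110 → (1.000,4.781)–(1.411,4.000)
cell (1,5): code 1001 → (2.000,5.494)–(1.000,5.146)
cell (2,2): code 0100 → (2.305,3.000)–(3.000,2.260)
cell (2,3): code 1110 → (2.000,3.405)–(2.305,3.000)
cell (2,4): code 1011 → (3.000,4.964)–(2.942,5.000)
cell (2,5): code 0001 → (2.942,5.000)–(2.000,5.494)
cell (3,1): code 0100 → (3.428,2.000)–(4.000,1.775)
cell (3,2): code 1110 → (3.000,2.260)–(3.428,2.000)
cell (3,4): code 1001 → (4.000,4.240)–(3.000,4.964)
cell (4,1): code 0010 → (4.000,1.775)–(4.476,2.000)
cell (4,2): code 0011 → (4.476,2.000)–(4.899,3.000)
cell (4,3): code 0011 → (4.899,3.000)–(4.255,4.000)
cell (4,4): code 0001 → (4.255,4.000)–(4.000,4.240)
total: 16 segments, chained into 1 closed loop(s), length Σ = 11.334604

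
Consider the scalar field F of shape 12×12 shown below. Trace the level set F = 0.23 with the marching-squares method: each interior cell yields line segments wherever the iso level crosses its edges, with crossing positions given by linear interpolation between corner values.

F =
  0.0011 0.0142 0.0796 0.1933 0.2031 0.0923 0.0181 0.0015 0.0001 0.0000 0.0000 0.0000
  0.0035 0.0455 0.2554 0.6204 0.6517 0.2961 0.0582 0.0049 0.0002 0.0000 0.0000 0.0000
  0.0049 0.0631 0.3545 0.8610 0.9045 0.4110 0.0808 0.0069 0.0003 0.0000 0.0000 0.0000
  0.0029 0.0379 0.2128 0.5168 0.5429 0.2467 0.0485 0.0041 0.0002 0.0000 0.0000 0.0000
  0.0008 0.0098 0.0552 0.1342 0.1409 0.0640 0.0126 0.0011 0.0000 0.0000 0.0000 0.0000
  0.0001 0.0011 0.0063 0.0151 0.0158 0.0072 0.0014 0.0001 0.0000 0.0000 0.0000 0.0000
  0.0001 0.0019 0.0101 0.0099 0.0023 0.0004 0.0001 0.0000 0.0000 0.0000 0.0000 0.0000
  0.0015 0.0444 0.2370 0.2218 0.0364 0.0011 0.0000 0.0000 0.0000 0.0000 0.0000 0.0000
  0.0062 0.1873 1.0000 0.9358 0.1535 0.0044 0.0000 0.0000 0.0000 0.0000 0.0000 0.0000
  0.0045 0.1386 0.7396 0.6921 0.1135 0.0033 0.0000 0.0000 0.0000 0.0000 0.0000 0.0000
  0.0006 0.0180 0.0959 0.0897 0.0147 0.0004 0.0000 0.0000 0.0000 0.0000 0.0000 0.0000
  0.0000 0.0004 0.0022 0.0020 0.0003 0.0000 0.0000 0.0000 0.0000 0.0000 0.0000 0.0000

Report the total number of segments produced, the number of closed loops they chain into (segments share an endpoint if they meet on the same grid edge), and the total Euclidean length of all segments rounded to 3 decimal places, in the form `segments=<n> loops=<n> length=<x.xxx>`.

cell (0,1): code 0100 → (0.856,2.000)–(1.000,1.879)
cell (0,2): code 1100 → (0.086,3.000)–(0.856,2.000)
cell (0,3): code 1100 → (0.060,4.000)–(0.086,3.000)
cell (0,4): code 1100 → (0.676,5.000)–(0.060,4.000)
cell (0,5): code 1000 → (1.000,5.278)–(0.676,5.000)
cell (1,1): code 0110 → (1.000,1.879)–(2.000,1.573)
cell (1,5): code 1001 → (2.000,5.548)–(1.000,5.278)
cell (2,1): code 0010 → (2.000,1.573)–(2.879,2.000)
cell (2,2): code 0111 → (2.879,2.000)–(3.000,2.057)
cell (2,5): code 1001 → (3.000,5.084)–(2.000,5.548)
cell (3,2): code 0010 → (3.000,2.057)–(3.750,3.000)
cell (3,3): code 0011 → (3.750,3.000)–(3.778,4.000)
cell (3,4): code 0011 → (3.778,4.000)–(3.091,5.000)
cell (3,5): code 0001 → (3.091,5.000)–(3.000,5.084)
cell (6,1): code 0100 → (6.969,2.000)–(7.000,1.964)
cell (6,2): code 1000 → (7.000,2.461)–(6.969,2.000)
cell (7,1): code 0110 → (7.000,1.964)–(8.000,1.053)
cell (7,2): code 1101 → (7.011,3.000)–(7.000,2.461)
cell (7,3): code 1000 → (8.000,3.902)–(7.011,3.000)
cell (8,1): code 0110 → (8.000,1.053)–(9.000,1.152)
cell (8,3): code 1001 → (9.000,3.799)–(8.000,3.902)
cell (9,1): code 0010 → (9.000,1.152)–(9.792,2.000)
cell (9,2): code 0011 → (9.792,2.000)–(9.767,3.000)
cell (9,3): code 0001 → (9.767,3.000)–(9.000,3.799)
total: 24 segments, chained into 2 closed loop(s), length Σ = 20.907999

segments=24 loops=2 length=20.908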